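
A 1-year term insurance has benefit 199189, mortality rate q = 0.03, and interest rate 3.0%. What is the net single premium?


NSP = benefit * q * v
v = 1/(1+i) = 0.970874
NSP = 199189 * 0.03 * 0.970874
= 5801.6214


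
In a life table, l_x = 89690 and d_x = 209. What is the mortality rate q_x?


q_x = d_x / l_x
= 209 / 89690
= 0.0023


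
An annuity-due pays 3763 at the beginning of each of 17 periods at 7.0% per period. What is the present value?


PV_due = PMT * (1-(1+i)^(-n))/i * (1+i)
PV_immediate = 36739.0081
PV_due = 36739.0081 * 1.07
= 39310.7387


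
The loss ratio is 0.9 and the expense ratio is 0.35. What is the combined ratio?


Combined ratio = loss ratio + expense ratio
= 0.9 + 0.35
= 1.25


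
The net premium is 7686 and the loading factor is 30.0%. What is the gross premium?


Gross = net * (1 + loading)
= 7686 * (1 + 0.3)
= 7686 * 1.3
= 9991.8


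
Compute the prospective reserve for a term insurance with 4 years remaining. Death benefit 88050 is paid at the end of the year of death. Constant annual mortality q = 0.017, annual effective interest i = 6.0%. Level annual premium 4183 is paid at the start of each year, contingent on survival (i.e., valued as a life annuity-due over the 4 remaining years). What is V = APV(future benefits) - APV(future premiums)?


v = 1/(1+i) = 0.943396
APV(future benefits) per unit = sum_{k=0}^{3} k_p_x * q * v^(k+1) = 0.057493
APV(future benefits) = 88050 * 0.057493 = 5062.2829
Life annuity-due factor ä_{x:4} = sum_{k=0}^{3} k_p_x * v^k = 3.584875
APV(future premiums) = 4183 * 3.584875 = 14995.5312
V = 5062.2829 - 14995.5312
= -9933.2484


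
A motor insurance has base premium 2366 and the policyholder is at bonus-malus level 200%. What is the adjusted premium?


adjusted = base * BM_level / 100
= 2366 * 200 / 100
= 2366 * 2.0
= 4732.0


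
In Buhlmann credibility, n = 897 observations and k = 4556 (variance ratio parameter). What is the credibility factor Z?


Z = n / (n + k)
= 897 / (897 + 4556)
= 897 / 5453
= 0.1645


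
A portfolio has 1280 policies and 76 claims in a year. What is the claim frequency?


frequency = claims / policies
= 76 / 1280
= 0.0594


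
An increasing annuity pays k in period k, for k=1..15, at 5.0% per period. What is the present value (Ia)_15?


(Ia)_n = sum_{k=1}^{n} k * v^k, v = 1/(1+i)
v = 0.952381
Sum computed term by term:
(Ia)_15 = 73.6677


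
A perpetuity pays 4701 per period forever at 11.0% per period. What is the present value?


PV = PMT / i
= 4701 / 0.11
= 42736.3636


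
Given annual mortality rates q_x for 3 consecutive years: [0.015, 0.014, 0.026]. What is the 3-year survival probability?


p_k = 1 - q_k for each year
Survival = product of (1 - q_k)
= 0.985 * 0.986 * 0.974
= 0.946


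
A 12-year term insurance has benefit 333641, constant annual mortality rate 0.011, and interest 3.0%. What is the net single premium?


NSP = benefit * sum_{k=0}^{n-1} k_p_x * q * v^(k+1)
With constant q=0.011, v=0.970874
Sum = 0.103508
NSP = 333641 * 0.103508
= 34534.4126


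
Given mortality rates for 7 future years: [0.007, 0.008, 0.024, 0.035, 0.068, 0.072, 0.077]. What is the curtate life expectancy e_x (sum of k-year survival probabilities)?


e_x = sum_{k=1}^{n} k_p_x
k_p_x values:
  1_p_x = 0.993
  2_p_x = 0.985056
  3_p_x = 0.961415
  4_p_x = 0.927765
  5_p_x = 0.864677
  6_p_x = 0.80242
  7_p_x = 0.740634
e_x = 6.275


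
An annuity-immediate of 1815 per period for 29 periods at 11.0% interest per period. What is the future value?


FV = PMT * ((1+i)^n - 1) / i
= 1815 * ((1.11)^29 - 1) / 0.11
= 1815 * (20.623691 - 1) / 0.11
= 323790.895


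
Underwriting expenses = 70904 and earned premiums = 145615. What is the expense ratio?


Expense ratio = expenses / premiums
= 70904 / 145615
= 0.4869


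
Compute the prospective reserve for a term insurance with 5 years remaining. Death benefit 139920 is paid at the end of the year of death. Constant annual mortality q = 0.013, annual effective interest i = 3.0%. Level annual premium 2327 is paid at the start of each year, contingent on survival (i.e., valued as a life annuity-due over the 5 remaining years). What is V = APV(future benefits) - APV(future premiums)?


v = 1/(1+i) = 0.970874
APV(future benefits) per unit = sum_{k=0}^{4} k_p_x * q * v^(k+1) = 0.058053
APV(future benefits) = 139920 * 0.058053 = 8122.7903
Life annuity-due factor ä_{x:5} = sum_{k=0}^{4} k_p_x * v^k = 4.599592
APV(future premiums) = 2327 * 4.599592 = 10703.2508
V = 8122.7903 - 10703.2508
= -2580.4605


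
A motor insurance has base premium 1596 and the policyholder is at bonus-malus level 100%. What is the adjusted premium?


adjusted = base * BM_level / 100
= 1596 * 100 / 100
= 1596 * 1.0
= 1596.0


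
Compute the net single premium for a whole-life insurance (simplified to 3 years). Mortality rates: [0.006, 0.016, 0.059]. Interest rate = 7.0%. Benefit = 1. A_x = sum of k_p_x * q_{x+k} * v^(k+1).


v = 0.934579
Year 0: k_p_x=1.0, q=0.006, term=0.005607
Year 1: k_p_x=0.994, q=0.016, term=0.013891
Year 2: k_p_x=0.978096, q=0.059, term=0.047107
A_x = 0.0666


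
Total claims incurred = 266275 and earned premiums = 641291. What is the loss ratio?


Loss ratio = claims / premiums
= 266275 / 641291
= 0.4152


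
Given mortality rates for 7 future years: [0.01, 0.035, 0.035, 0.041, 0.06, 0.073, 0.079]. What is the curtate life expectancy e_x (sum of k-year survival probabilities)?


e_x = sum_{k=1}^{n} k_p_x
k_p_x values:
  1_p_x = 0.99
  2_p_x = 0.95535
  3_p_x = 0.921913
  4_p_x = 0.884114
  5_p_x = 0.831067
  6_p_x = 0.7704
  7_p_x = 0.709538
e_x = 6.0624


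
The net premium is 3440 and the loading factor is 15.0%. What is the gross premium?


Gross = net * (1 + loading)
= 3440 * (1 + 0.15)
= 3440 * 1.15
= 3956.0


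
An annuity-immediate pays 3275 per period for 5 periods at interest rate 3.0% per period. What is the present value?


PV = PMT * (1 - (1+i)^(-n)) / i
= 3275 * (1 - (1+0.03)^(-5)) / 0.03
= 3275 * (1 - 0.862609) / 0.03
= 3275 * 4.579707
= 14998.541


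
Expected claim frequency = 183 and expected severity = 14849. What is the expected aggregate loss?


E[S] = E[N] * E[X]
= 183 * 14849
= 2.7174e+06


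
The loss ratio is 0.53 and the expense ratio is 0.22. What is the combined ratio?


Combined ratio = loss ratio + expense ratio
= 0.53 + 0.22
= 0.75


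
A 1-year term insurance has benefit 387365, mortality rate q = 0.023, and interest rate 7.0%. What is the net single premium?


NSP = benefit * q * v
v = 1/(1+i) = 0.934579
NSP = 387365 * 0.023 * 0.934579
= 8326.5374


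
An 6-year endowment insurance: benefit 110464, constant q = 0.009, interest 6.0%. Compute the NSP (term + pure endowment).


Term component = 4787.3322
Pure endowment = 6_p_x * v^6 * benefit = 0.947201 * 0.704961 * 110464 = 73761.1197
NSP = 78548.4519


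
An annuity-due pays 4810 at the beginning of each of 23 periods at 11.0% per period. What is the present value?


PV_due = PMT * (1-(1+i)^(-n))/i * (1+i)
PV_immediate = 39761.536
PV_due = 39761.536 * 1.11
= 44135.305


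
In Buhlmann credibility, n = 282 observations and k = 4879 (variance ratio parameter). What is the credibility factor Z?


Z = n / (n + k)
= 282 / (282 + 4879)
= 282 / 5161
= 0.0546


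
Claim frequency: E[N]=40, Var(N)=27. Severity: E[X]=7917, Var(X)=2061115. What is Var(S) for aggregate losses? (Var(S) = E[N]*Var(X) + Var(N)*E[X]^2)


Var(S) = E[N]*Var(X) + Var(N)*E[X]^2
= 40*2061115 + 27*7917^2
= 82444600 + 1692330003
= 1.7748e+09


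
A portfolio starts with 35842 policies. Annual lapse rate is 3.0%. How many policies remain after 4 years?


remaining = initial * (1 - lapse)^years
= 35842 * (1 - 0.03)^4
= 35842 * 0.885293
= 31730.6649


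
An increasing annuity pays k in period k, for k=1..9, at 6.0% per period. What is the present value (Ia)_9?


(Ia)_n = sum_{k=1}^{n} k * v^k, v = 1/(1+i)
v = 0.943396
Sum computed term by term:
(Ia)_9 = 31.3785


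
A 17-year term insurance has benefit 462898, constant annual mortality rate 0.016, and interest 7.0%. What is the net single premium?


NSP = benefit * sum_{k=0}^{n-1} k_p_x * q * v^(k+1)
With constant q=0.016, v=0.934579
Sum = 0.141274
NSP = 462898 * 0.141274
= 65395.3315


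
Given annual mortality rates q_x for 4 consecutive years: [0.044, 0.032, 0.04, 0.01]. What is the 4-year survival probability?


p_k = 1 - q_k for each year
Survival = product of (1 - q_k)
= 0.956 * 0.968 * 0.96 * 0.99
= 0.8795


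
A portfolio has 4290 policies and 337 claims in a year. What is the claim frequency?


frequency = claims / policies
= 337 / 4290
= 0.0786


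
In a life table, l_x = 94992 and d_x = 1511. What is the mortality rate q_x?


q_x = d_x / l_x
= 1511 / 94992
= 0.0159


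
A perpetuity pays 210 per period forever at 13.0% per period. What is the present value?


PV = PMT / i
= 210 / 0.13
= 1615.3846


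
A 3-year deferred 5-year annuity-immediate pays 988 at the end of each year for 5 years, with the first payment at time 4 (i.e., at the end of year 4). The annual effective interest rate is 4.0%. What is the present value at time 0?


PV at time 3 of the 5-year annuity-immediate:
a_n = 988 * (1-(1+0.04)^(-5))/0.04 = 4398.4005
Discount back 3 years to time 0:
PV = 4398.4005 * (1+0.04)^(-3)
= 4398.4005 * 0.888996
= 3910.162


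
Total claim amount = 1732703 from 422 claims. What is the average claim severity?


severity = total / number
= 1732703 / 422
= 4105.9313


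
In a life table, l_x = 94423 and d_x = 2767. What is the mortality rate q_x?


q_x = d_x / l_x
= 2767 / 94423
= 0.0293


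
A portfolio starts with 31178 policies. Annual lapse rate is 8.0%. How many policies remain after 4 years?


remaining = initial * (1 - lapse)^years
= 31178 * (1 - 0.08)^4
= 31178 * 0.716393
= 22335.6997


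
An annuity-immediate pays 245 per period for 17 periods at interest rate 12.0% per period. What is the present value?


PV = PMT * (1 - (1+i)^(-n)) / i
= 245 * (1 - (1+0.12)^(-17)) / 0.12
= 245 * (1 - 0.145644) / 0.12
= 245 * 7.11963
= 1744.3095


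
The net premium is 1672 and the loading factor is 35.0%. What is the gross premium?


Gross = net * (1 + loading)
= 1672 * (1 + 0.35)
= 1672 * 1.35
= 2257.2


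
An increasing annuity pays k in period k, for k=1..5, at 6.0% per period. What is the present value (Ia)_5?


(Ia)_n = sum_{k=1}^{n} k * v^k, v = 1/(1+i)
v = 0.943396
Sum computed term by term:
(Ia)_5 = 12.1469


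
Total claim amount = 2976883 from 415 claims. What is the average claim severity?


severity = total / number
= 2976883 / 415
= 7173.212


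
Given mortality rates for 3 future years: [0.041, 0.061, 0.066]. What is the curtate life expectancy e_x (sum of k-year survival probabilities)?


e_x = sum_{k=1}^{n} k_p_x
k_p_x values:
  1_p_x = 0.959
  2_p_x = 0.900501
  3_p_x = 0.841068
e_x = 2.7006


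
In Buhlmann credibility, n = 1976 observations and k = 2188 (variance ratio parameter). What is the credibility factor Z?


Z = n / (n + k)
= 1976 / (1976 + 2188)
= 1976 / 4164
= 0.4745


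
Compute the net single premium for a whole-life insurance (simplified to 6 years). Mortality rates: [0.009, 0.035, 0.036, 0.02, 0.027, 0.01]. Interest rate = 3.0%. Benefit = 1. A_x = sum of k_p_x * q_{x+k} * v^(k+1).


v = 0.970874
Year 0: k_p_x=1.0, q=0.009, term=0.008738
Year 1: k_p_x=0.991, q=0.035, term=0.032694
Year 2: k_p_x=0.956315, q=0.036, term=0.031506
Year 3: k_p_x=0.921888, q=0.02, term=0.016382
Year 4: k_p_x=0.90345, q=0.027, term=0.021042
Year 5: k_p_x=0.879057, q=0.01, term=0.007362
A_x = 0.1177


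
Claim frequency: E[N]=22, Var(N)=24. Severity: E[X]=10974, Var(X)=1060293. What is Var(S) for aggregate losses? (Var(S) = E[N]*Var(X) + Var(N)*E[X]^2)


Var(S) = E[N]*Var(X) + Var(N)*E[X]^2
= 22*1060293 + 24*10974^2
= 23326446 + 2890288224
= 2.9136e+09


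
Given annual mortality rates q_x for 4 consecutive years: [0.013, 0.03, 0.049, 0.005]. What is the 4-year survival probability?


p_k = 1 - q_k for each year
Survival = product of (1 - q_k)
= 0.987 * 0.97 * 0.951 * 0.995
= 0.9059


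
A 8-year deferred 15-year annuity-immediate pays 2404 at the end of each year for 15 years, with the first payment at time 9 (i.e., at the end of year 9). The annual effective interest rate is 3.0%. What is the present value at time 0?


PV at time 8 of the 15-year annuity-immediate:
a_n = 2404 * (1-(1+0.03)^(-15))/0.03 = 28698.7959
Discount back 8 years to time 0:
PV = 28698.7959 * (1+0.03)^(-8)
= 28698.7959 * 0.789409
= 22655.0945


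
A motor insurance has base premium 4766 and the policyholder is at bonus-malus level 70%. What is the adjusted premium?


adjusted = base * BM_level / 100
= 4766 * 70 / 100
= 4766 * 0.7
= 3336.2


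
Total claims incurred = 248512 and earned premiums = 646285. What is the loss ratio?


Loss ratio = claims / premiums
= 248512 / 646285
= 0.3845


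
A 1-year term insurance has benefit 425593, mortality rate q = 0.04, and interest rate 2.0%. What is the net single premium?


NSP = benefit * q * v
v = 1/(1+i) = 0.980392
NSP = 425593 * 0.04 * 0.980392
= 16689.9216


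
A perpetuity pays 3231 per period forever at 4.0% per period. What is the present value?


PV = PMT / i
= 3231 / 0.04
= 80775.0


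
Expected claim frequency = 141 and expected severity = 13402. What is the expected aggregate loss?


E[S] = E[N] * E[X]
= 141 * 13402
= 1.8897e+06


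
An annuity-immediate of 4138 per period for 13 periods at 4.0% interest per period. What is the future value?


FV = PMT * ((1+i)^n - 1) / i
= 4138 * ((1.04)^13 - 1) / 0.04
= 4138 * (1.665074 - 1) / 0.04
= 68801.8543


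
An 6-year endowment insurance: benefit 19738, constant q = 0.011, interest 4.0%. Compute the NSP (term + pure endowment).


Term component = 1108.7181
Pure endowment = 6_p_x * v^6 * benefit = 0.935789 * 0.790315 * 19738 = 14597.5798
NSP = 15706.2979


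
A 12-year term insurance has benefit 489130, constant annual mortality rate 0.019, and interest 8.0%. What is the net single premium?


NSP = benefit * sum_{k=0}^{n-1} k_p_x * q * v^(k+1)
With constant q=0.019, v=0.925926
Sum = 0.131377
NSP = 489130 * 0.131377
= 64260.2078


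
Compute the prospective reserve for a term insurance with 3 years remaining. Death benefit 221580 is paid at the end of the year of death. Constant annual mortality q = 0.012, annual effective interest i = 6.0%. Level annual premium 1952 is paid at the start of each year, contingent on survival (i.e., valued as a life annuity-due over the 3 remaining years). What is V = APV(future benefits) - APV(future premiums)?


v = 1/(1+i) = 0.943396
APV(future benefits) per unit = sum_{k=0}^{2} k_p_x * q * v^(k+1) = 0.031708
APV(future benefits) = 221580 * 0.031708 = 7025.7754
Life annuity-due factor ä_{x:3} = sum_{k=0}^{2} k_p_x * v^k = 2.80084
APV(future premiums) = 1952 * 2.80084 = 5467.24
V = 7025.7754 - 5467.24
= 1558.5354


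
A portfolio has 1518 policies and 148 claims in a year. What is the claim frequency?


frequency = claims / policies
= 148 / 1518
= 0.0975


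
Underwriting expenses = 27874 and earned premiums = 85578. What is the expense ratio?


Expense ratio = expenses / premiums
= 27874 / 85578
= 0.3257


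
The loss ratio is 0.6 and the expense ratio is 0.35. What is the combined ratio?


Combined ratio = loss ratio + expense ratio
= 0.6 + 0.35
= 0.95


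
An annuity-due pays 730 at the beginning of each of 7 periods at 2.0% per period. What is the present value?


PV_due = PMT * (1-(1+i)^(-n))/i * (1+i)
PV_immediate = 4724.5535
PV_due = 4724.5535 * 1.02
= 4819.0446


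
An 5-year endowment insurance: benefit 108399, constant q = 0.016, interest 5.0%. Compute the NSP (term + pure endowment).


Term component = 7283.9381
Pure endowment = 5_p_x * v^5 * benefit = 0.922519 * 0.783526 * 108399 = 78352.7552
NSP = 85636.6933


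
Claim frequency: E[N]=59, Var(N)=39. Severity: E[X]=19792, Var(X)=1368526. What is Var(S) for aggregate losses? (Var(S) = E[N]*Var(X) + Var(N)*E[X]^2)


Var(S) = E[N]*Var(X) + Var(N)*E[X]^2
= 59*1368526 + 39*19792^2
= 80743034 + 15277207296
= 1.5358e+10


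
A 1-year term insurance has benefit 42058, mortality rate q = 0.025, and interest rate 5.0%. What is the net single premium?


NSP = benefit * q * v
v = 1/(1+i) = 0.952381
NSP = 42058 * 0.025 * 0.952381
= 1001.381


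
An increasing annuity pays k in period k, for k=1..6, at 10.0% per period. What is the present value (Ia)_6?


(Ia)_n = sum_{k=1}^{n} k * v^k, v = 1/(1+i)
v = 0.909091
Sum computed term by term:
(Ia)_6 = 14.0394


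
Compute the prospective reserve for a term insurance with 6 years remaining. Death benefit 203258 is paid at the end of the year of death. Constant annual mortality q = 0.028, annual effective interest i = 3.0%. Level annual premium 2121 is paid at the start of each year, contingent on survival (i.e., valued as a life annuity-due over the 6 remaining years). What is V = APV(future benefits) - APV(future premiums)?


v = 1/(1+i) = 0.970874
APV(future benefits) per unit = sum_{k=0}^{5} k_p_x * q * v^(k+1) = 0.141798
APV(future benefits) = 203258 * 0.141798 = 28821.5689
Life annuity-due factor ä_{x:6} = sum_{k=0}^{5} k_p_x * v^k = 5.216139
APV(future premiums) = 2121 * 5.216139 = 11063.431
V = 28821.5689 - 11063.431
= 17758.1379


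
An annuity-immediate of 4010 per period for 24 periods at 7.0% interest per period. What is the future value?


FV = PMT * ((1+i)^n - 1) / i
= 4010 * ((1.07)^24 - 1) / 0.07
= 4010 * (5.072367 - 1) / 0.07
= 233288.4498


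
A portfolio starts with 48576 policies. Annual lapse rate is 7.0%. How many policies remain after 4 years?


remaining = initial * (1 - lapse)^years
= 48576 * (1 - 0.07)^4
= 48576 * 0.748052
= 36337.3744


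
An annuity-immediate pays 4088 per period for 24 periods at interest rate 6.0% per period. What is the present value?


PV = PMT * (1 - (1+i)^(-n)) / i
= 4088 * (1 - (1+0.06)^(-24)) / 0.06
= 4088 * (1 - 0.246979) / 0.06
= 4088 * 12.550358
= 51305.8616


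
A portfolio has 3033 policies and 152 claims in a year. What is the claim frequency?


frequency = claims / policies
= 152 / 3033
= 0.0501


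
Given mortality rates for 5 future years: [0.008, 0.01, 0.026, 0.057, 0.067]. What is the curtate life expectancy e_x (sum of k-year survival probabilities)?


e_x = sum_{k=1}^{n} k_p_x
k_p_x values:
  1_p_x = 0.992
  2_p_x = 0.98208
  3_p_x = 0.956546
  4_p_x = 0.902023
  5_p_x = 0.841587
e_x = 4.6742


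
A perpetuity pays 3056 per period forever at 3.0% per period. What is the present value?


PV = PMT / i
= 3056 / 0.03
= 101866.6667


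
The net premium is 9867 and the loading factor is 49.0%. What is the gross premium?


Gross = net * (1 + loading)
= 9867 * (1 + 0.49)
= 9867 * 1.49
= 14701.83


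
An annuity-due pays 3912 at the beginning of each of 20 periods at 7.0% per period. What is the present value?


PV_due = PMT * (1-(1+i)^(-n))/i * (1+i)
PV_immediate = 41443.7837
PV_due = 41443.7837 * 1.07
= 44344.8486


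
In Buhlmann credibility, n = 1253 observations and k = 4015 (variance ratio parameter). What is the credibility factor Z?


Z = n / (n + k)
= 1253 / (1253 + 4015)
= 1253 / 5268
= 0.2379


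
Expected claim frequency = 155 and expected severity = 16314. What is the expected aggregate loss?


E[S] = E[N] * E[X]
= 155 * 16314
= 2.5287e+06


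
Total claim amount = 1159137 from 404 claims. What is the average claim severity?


severity = total / number
= 1159137 / 404
= 2869.151


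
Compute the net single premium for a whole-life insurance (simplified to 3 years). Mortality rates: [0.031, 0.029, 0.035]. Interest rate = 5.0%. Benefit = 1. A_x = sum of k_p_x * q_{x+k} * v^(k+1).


v = 0.952381
Year 0: k_p_x=1.0, q=0.031, term=0.029524
Year 1: k_p_x=0.969, q=0.029, term=0.025488
Year 2: k_p_x=0.940899, q=0.035, term=0.028447
A_x = 0.0835


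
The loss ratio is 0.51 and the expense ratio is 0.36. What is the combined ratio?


Combined ratio = loss ratio + expense ratio
= 0.51 + 0.36
= 0.87


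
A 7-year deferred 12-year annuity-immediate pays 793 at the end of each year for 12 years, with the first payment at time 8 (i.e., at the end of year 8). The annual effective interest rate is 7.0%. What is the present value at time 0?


PV at time 7 of the 12-year annuity-immediate:
a_n = 793 * (1-(1+0.07)^(-12))/0.07 = 6298.5502
Discount back 7 years to time 0:
PV = 6298.5502 * (1+0.07)^(-7)
= 6298.5502 * 0.62275
= 3922.4205


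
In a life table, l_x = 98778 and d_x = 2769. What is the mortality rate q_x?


q_x = d_x / l_x
= 2769 / 98778
= 0.028


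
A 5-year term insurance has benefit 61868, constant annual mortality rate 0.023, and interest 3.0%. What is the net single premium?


NSP = benefit * sum_{k=0}^{n-1} k_p_x * q * v^(k+1)
With constant q=0.023, v=0.970874
Sum = 0.100736
NSP = 61868 * 0.100736
= 6232.3616


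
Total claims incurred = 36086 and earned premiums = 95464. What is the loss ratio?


Loss ratio = claims / premiums
= 36086 / 95464
= 0.378


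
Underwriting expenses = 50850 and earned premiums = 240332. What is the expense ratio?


Expense ratio = expenses / premiums
= 50850 / 240332
= 0.2116


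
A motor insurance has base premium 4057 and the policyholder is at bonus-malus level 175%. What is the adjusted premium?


adjusted = base * BM_level / 100
= 4057 * 175 / 100
= 4057 * 1.75
= 7099.75


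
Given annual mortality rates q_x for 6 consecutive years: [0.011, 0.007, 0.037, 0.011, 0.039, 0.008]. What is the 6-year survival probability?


p_k = 1 - q_k for each year
Survival = product of (1 - q_k)
= 0.989 * 0.993 * 0.963 * 0.989 * 0.961 * 0.992
= 0.8917


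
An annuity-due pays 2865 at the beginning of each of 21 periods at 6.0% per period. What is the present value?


PV_due = PMT * (1-(1+i)^(-n))/i * (1+i)
PV_immediate = 33704.0795
PV_due = 33704.0795 * 1.06
= 35726.3243


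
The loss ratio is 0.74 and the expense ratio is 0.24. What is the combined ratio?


Combined ratio = loss ratio + expense ratio
= 0.74 + 0.24
= 0.98


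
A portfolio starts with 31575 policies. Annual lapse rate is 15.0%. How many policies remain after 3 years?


remaining = initial * (1 - lapse)^years
= 31575 * (1 - 0.15)^3
= 31575 * 0.614125
= 19390.9969


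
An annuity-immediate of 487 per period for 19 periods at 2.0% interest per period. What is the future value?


FV = PMT * ((1+i)^n - 1) / i
= 487 * ((1.02)^19 - 1) / 0.02
= 487 * (1.456811 - 1) / 0.02
= 11123.3521


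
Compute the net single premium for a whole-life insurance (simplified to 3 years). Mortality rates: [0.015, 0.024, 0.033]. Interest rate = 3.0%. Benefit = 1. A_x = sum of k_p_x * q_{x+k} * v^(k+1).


v = 0.970874
Year 0: k_p_x=1.0, q=0.015, term=0.014563
Year 1: k_p_x=0.985, q=0.024, term=0.022283
Year 2: k_p_x=0.96136, q=0.033, term=0.029033
A_x = 0.0659


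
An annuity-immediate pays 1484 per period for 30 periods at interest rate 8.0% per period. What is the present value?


PV = PMT * (1 - (1+i)^(-n)) / i
= 1484 * (1 - (1+0.08)^(-30)) / 0.08
= 1484 * (1 - 0.099377) / 0.08
= 1484 * 11.257783
= 16706.5505


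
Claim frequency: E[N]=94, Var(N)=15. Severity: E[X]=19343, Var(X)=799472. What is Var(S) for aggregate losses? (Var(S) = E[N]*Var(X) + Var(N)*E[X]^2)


Var(S) = E[N]*Var(X) + Var(N)*E[X]^2
= 94*799472 + 15*19343^2
= 75150368 + 5612274735
= 5.6874e+09


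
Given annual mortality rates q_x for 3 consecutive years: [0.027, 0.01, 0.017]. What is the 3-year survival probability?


p_k = 1 - q_k for each year
Survival = product of (1 - q_k)
= 0.973 * 0.99 * 0.983
= 0.9469


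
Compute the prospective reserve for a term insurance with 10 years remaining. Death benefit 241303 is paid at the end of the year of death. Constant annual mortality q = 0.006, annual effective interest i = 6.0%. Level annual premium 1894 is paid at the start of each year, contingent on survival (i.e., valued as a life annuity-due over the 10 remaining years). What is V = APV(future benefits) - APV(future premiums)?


v = 1/(1+i) = 0.943396
APV(future benefits) per unit = sum_{k=0}^{9} k_p_x * q * v^(k+1) = 0.043111
APV(future benefits) = 241303 * 0.043111 = 10402.7617
Life annuity-due factor ä_{x:10} = sum_{k=0}^{9} k_p_x * v^k = 7.616239
APV(future premiums) = 1894 * 7.616239 = 14425.156
V = 10402.7617 - 14425.156
= -4022.3943


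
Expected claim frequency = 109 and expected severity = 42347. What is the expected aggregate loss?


E[S] = E[N] * E[X]
= 109 * 42347
= 4.6158e+06


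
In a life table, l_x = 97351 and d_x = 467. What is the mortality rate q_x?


q_x = d_x / l_x
= 467 / 97351
= 0.0048


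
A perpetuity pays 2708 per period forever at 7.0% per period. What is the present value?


PV = PMT / i
= 2708 / 0.07
= 38685.7143


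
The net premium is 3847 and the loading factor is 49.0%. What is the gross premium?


Gross = net * (1 + loading)
= 3847 * (1 + 0.49)
= 3847 * 1.49
= 5732.03


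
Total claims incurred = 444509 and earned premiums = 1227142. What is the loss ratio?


Loss ratio = claims / premiums
= 444509 / 1227142
= 0.3622


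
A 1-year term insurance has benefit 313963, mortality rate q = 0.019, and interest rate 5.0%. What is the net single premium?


NSP = benefit * q * v
v = 1/(1+i) = 0.952381
NSP = 313963 * 0.019 * 0.952381
= 5681.2352


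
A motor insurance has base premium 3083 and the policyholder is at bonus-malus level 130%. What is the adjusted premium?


adjusted = base * BM_level / 100
= 3083 * 130 / 100
= 3083 * 1.3
= 4007.9


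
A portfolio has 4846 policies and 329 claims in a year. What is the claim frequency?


frequency = claims / policies
= 329 / 4846
= 0.0679


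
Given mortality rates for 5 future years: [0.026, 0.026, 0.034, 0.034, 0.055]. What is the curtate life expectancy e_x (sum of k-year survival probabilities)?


e_x = sum_{k=1}^{n} k_p_x
k_p_x values:
  1_p_x = 0.974
  2_p_x = 0.948676
  3_p_x = 0.916421
  4_p_x = 0.885263
  5_p_x = 0.836573
e_x = 4.5609


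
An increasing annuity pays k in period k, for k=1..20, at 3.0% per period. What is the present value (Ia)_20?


(Ia)_n = sum_{k=1}^{n} k * v^k, v = 1/(1+i)
v = 0.970874
Sum computed term by term:
(Ia)_20 = 141.6761


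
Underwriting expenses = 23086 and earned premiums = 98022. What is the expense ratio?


Expense ratio = expenses / premiums
= 23086 / 98022
= 0.2355


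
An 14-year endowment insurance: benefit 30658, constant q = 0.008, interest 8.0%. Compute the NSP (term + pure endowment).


Term component = 1939.118
Pure endowment = 14_p_x * v^14 * benefit = 0.893642 * 0.340461 * 30658 = 9327.7018
NSP = 11266.8198


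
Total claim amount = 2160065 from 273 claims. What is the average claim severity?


severity = total / number
= 2160065 / 273
= 7912.326


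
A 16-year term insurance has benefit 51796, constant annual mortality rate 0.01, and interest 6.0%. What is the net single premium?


NSP = benefit * sum_{k=0}^{n-1} k_p_x * q * v^(k+1)
With constant q=0.01, v=0.943396
Sum = 0.094975
NSP = 51796 * 0.094975
= 4919.3385


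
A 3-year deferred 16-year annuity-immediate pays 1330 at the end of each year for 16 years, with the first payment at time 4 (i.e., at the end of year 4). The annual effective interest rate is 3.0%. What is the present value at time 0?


PV at time 3 of the 16-year annuity-immediate:
a_n = 1330 * (1-(1+0.03)^(-16))/0.03 = 16706.2657
Discount back 3 years to time 0:
PV = 16706.2657 * (1+0.03)^(-3)
= 16706.2657 * 0.915142
= 15288.5997


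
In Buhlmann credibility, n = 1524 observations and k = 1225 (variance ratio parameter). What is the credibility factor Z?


Z = n / (n + k)
= 1524 / (1524 + 1225)
= 1524 / 2749
= 0.5544


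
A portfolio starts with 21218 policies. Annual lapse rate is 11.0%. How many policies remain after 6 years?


remaining = initial * (1 - lapse)^years
= 21218 * (1 - 0.11)^6
= 21218 * 0.496981
= 10544.949


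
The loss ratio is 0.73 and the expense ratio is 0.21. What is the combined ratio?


Combined ratio = loss ratio + expense ratio
= 0.73 + 0.21
= 0.94


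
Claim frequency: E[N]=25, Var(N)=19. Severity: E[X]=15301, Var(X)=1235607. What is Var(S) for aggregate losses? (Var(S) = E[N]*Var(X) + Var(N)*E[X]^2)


Var(S) = E[N]*Var(X) + Var(N)*E[X]^2
= 25*1235607 + 19*15301^2
= 30890175 + 4448291419
= 4.4792e+09


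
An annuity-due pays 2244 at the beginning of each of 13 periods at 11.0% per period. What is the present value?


PV_due = PMT * (1-(1+i)^(-n))/i * (1+i)
PV_immediate = 15146.7092
PV_due = 15146.7092 * 1.11
= 16812.8472


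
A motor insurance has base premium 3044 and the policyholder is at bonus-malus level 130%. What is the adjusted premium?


adjusted = base * BM_level / 100
= 3044 * 130 / 100
= 3044 * 1.3
= 3957.2


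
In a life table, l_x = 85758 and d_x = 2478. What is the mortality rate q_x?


q_x = d_x / l_x
= 2478 / 85758
= 0.0289


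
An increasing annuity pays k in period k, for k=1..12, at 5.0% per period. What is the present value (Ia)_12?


(Ia)_n = sum_{k=1}^{n} k * v^k, v = 1/(1+i)
v = 0.952381
Sum computed term by term:
(Ia)_12 = 52.4873


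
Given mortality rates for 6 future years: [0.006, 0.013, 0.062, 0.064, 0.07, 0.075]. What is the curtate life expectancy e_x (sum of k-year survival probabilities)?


e_x = sum_{k=1}^{n} k_p_x
k_p_x values:
  1_p_x = 0.994
  2_p_x = 0.981078
  3_p_x = 0.920251
  4_p_x = 0.861355
  5_p_x = 0.80106
  6_p_x = 0.740981
e_x = 5.2987


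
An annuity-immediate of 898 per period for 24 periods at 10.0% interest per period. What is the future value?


FV = PMT * ((1+i)^n - 1) / i
= 898 * ((1.1)^24 - 1) / 0.1
= 898 * (9.849733 - 1) / 0.1
= 79470.5994


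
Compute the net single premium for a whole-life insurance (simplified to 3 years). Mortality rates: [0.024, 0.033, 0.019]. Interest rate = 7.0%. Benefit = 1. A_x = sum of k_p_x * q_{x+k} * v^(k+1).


v = 0.934579
Year 0: k_p_x=1.0, q=0.024, term=0.02243
Year 1: k_p_x=0.976, q=0.033, term=0.028132
Year 2: k_p_x=0.943792, q=0.019, term=0.014638
A_x = 0.0652


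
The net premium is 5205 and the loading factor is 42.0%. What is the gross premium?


Gross = net * (1 + loading)
= 5205 * (1 + 0.42)
= 5205 * 1.42
= 7391.1


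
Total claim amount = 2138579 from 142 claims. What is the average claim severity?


severity = total / number
= 2138579 / 142
= 15060.4155


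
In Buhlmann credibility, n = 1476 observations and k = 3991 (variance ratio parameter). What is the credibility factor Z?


Z = n / (n + k)
= 1476 / (1476 + 3991)
= 1476 / 5467
= 0.27


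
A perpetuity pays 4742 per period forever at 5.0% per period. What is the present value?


PV = PMT / i
= 4742 / 0.05
= 94840.0


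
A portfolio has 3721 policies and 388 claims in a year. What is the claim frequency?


frequency = claims / policies
= 388 / 3721
= 0.1043


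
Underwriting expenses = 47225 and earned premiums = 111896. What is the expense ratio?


Expense ratio = expenses / premiums
= 47225 / 111896
= 0.422


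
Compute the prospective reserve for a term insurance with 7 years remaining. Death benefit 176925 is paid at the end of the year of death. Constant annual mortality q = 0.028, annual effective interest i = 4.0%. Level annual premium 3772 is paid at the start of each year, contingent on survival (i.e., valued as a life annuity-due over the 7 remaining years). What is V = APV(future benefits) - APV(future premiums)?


v = 1/(1+i) = 0.961538
APV(future benefits) per unit = sum_{k=0}^{6} k_p_x * q * v^(k+1) = 0.155269
APV(future benefits) = 176925 * 0.155269 = 27471.0201
Life annuity-due factor ä_{x:7} = sum_{k=0}^{6} k_p_x * v^k = 5.767145
APV(future premiums) = 3772 * 5.767145 = 21753.672
V = 27471.0201 - 21753.672
= 5717.3482


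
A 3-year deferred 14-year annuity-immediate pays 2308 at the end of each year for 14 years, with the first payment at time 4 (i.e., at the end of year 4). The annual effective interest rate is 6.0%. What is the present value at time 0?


PV at time 3 of the 14-year annuity-immediate:
a_n = 2308 * (1-(1+0.06)^(-14))/0.06 = 21452.8229
Discount back 3 years to time 0:
PV = 21452.8229 * (1+0.06)^(-3)
= 21452.8229 * 0.839619
= 18012.2038


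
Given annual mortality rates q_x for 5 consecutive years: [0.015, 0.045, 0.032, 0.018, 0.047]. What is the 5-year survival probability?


p_k = 1 - q_k for each year
Survival = product of (1 - q_k)
= 0.985 * 0.955 * 0.968 * 0.982 * 0.953
= 0.8522


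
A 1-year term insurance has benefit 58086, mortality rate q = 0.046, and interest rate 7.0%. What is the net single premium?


NSP = benefit * q * v
v = 1/(1+i) = 0.934579
NSP = 58086 * 0.046 * 0.934579
= 2497.1551


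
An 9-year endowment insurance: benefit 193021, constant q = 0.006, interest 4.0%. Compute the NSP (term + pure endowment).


Term component = 8420.4579
Pure endowment = 9_p_x * v^9 * benefit = 0.947278 * 0.702587 * 193021 = 128464.1558
NSP = 136884.6137


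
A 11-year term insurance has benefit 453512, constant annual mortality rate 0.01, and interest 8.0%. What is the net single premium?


NSP = benefit * sum_{k=0}^{n-1} k_p_x * q * v^(k+1)
With constant q=0.01, v=0.925926
Sum = 0.068445
NSP = 453512 * 0.068445
= 31040.6172


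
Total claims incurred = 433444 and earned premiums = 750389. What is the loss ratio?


Loss ratio = claims / premiums
= 433444 / 750389
= 0.5776


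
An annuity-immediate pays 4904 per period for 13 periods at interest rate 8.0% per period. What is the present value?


PV = PMT * (1 - (1+i)^(-n)) / i
= 4904 * (1 - (1+0.08)^(-13)) / 0.08
= 4904 * (1 - 0.367698) / 0.08
= 4904 * 7.903776
= 38760.1172


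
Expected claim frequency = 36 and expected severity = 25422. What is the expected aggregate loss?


E[S] = E[N] * E[X]
= 36 * 25422
= 915192


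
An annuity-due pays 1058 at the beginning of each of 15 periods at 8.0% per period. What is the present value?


PV_due = PMT * (1-(1+i)^(-n))/i * (1+i)
PV_immediate = 9055.9285
PV_due = 9055.9285 * 1.08
= 9780.4027


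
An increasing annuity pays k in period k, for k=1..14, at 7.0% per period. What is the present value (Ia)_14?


(Ia)_n = sum_{k=1}^{n} k * v^k, v = 1/(1+i)
v = 0.934579
Sum computed term by term:
(Ia)_14 = 56.1173


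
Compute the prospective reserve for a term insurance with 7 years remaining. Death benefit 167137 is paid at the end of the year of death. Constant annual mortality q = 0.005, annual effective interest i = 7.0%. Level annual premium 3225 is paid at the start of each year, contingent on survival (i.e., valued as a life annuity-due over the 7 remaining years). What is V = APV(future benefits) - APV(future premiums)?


v = 1/(1+i) = 0.934579
APV(future benefits) per unit = sum_{k=0}^{6} k_p_x * q * v^(k+1) = 0.026581
APV(future benefits) = 167137 * 0.026581 = 4442.7496
Life annuity-due factor ä_{x:7} = sum_{k=0}^{6} k_p_x * v^k = 5.688438
APV(future premiums) = 3225 * 5.688438 = 18345.2115
V = 4442.7496 - 18345.2115
= -13902.4619


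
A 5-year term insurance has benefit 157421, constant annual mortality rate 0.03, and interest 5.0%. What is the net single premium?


NSP = benefit * sum_{k=0}^{n-1} k_p_x * q * v^(k+1)
With constant q=0.03, v=0.952381
Sum = 0.122685
NSP = 157421 * 0.122685
= 19313.1612


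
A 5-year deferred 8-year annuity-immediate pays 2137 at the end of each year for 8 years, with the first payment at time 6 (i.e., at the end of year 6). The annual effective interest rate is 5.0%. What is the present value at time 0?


PV at time 5 of the 8-year annuity-immediate:
a_n = 2137 * (1-(1+0.05)^(-8))/0.05 = 13811.8857
Discount back 5 years to time 0:
PV = 13811.8857 * (1+0.05)^(-5)
= 13811.8857 * 0.783526
= 10821.9738


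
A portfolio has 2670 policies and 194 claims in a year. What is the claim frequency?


frequency = claims / policies
= 194 / 2670
= 0.0727


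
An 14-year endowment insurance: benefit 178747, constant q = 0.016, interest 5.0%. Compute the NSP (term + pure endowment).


Term component = 25870.525
Pure endowment = 14_p_x * v^14 * benefit = 0.797869 * 0.505068 * 178747 = 72031.0843
NSP = 97901.6094


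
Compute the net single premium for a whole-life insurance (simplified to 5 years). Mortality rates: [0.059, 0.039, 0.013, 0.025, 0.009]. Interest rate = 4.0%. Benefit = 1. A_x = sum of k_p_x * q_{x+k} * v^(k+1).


v = 0.961538
Year 0: k_p_x=1.0, q=0.059, term=0.056731
Year 1: k_p_x=0.941, q=0.039, term=0.03393
Year 2: k_p_x=0.904301, q=0.013, term=0.010451
Year 3: k_p_x=0.892545, q=0.025, term=0.019074
Year 4: k_p_x=0.870231, q=0.009, term=0.006437
A_x = 0.1266


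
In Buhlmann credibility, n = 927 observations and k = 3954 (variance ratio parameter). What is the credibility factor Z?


Z = n / (n + k)
= 927 / (927 + 3954)
= 927 / 4881
= 0.1899


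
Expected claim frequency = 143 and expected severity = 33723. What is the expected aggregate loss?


E[S] = E[N] * E[X]
= 143 * 33723
= 4.8224e+06


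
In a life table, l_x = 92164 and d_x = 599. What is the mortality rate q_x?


q_x = d_x / l_x
= 599 / 92164
= 0.0065


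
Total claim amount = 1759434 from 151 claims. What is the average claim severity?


severity = total / number
= 1759434 / 151
= 11651.8808


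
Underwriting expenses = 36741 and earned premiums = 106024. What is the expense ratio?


Expense ratio = expenses / premiums
= 36741 / 106024
= 0.3465


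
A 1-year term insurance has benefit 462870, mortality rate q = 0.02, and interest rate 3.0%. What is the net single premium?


NSP = benefit * q * v
v = 1/(1+i) = 0.970874
NSP = 462870 * 0.02 * 0.970874
= 8987.767


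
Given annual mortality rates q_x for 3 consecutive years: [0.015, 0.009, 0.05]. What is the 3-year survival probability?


p_k = 1 - q_k for each year
Survival = product of (1 - q_k)
= 0.985 * 0.991 * 0.95
= 0.9273


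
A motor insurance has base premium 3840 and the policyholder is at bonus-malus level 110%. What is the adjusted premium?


adjusted = base * BM_level / 100
= 3840 * 110 / 100
= 3840 * 1.1
= 4224.0


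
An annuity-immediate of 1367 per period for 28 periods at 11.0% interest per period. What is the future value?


FV = PMT * ((1+i)^n - 1) / i
= 1367 * ((1.11)^28 - 1) / 0.11
= 1367 * (18.579901 - 1) / 0.11
= 218470.2298


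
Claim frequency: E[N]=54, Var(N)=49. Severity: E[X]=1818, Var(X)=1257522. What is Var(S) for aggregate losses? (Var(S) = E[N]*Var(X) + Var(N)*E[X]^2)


Var(S) = E[N]*Var(X) + Var(N)*E[X]^2
= 54*1257522 + 49*1818^2
= 67906188 + 161951076
= 2.2986e+08


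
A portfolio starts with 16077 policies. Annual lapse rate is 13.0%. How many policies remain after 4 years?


remaining = initial * (1 - lapse)^years
= 16077 * (1 - 0.13)^4
= 16077 * 0.572898
= 9210.4749


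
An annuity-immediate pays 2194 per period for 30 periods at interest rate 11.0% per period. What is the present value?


PV = PMT * (1 - (1+i)^(-n)) / i
= 2194 * (1 - (1+0.11)^(-30)) / 0.11
= 2194 * (1 - 0.043683) / 0.11
= 2194 * 8.693793
= 19074.1809


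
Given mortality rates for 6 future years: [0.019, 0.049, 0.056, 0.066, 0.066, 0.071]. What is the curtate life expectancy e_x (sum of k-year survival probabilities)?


e_x = sum_{k=1}^{n} k_p_x
k_p_x values:
  1_p_x = 0.981
  2_p_x = 0.932931
  3_p_x = 0.880687
  4_p_x = 0.822562
  5_p_x = 0.768272
  6_p_x = 0.713725
e_x = 5.0992


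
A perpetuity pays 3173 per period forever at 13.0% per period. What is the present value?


PV = PMT / i
= 3173 / 0.13
= 24407.6923


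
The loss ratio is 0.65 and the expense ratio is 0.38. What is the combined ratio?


Combined ratio = loss ratio + expense ratio
= 0.65 + 0.38
= 1.03
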